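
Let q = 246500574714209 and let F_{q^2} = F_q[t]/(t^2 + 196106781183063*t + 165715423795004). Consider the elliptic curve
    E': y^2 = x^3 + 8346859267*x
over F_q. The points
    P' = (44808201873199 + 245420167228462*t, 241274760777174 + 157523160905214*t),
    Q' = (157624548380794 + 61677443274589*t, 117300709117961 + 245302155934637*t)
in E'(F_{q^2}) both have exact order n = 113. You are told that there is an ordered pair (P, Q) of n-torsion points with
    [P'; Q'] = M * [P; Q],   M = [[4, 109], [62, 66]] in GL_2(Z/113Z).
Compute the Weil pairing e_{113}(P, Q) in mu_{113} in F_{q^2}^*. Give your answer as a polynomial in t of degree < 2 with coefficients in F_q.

203402873149912 + 153303153670916*t

Under M = [[4,109],[62,66]] in GL_2(Z/113), e_{113}(P',Q') = e_{113}(P,Q)^(4*66-109*62 mod 113).
So e_{113}(P,Q) = e_{113}(P',Q')^{81}, since 60*81 = 1 mod 113.
Miller loop for e_{113} over F_{246500574714209^2}: bits of 113 = 1110001; 6 double steps + 3 add steps, l/v at each.
The quotient is 86700247746451 + 213331065238228*t.
Hence e(P,Q) = 203402873149912 + 153303153670916*t in F_{246500574714209^2}^*.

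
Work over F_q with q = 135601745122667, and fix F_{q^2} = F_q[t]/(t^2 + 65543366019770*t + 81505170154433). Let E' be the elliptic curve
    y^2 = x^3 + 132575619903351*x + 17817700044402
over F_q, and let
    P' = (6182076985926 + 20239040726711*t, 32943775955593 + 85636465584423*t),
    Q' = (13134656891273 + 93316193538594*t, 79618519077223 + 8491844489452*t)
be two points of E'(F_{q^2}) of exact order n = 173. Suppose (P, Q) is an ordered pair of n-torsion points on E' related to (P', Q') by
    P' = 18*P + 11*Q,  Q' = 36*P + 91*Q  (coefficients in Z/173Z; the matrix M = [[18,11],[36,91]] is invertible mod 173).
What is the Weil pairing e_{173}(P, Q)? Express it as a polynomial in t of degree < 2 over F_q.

e_{173}(aP+bQ,cP+dQ) = e_{173}(P,Q)^(ad-bc); with (a,b,c,d)=(18,11,36,91) this gives the det-173 law.
So e_{173}(P,Q) = e_{173}(P',Q')^{67}, since 31*67 = 1 mod 173.
Run Miller on y^2=x^3+132575619903351*x+17817700044402 over F_{135601745122667}: ladder 10101101 (8 bits); e = f_P(D_Q)/f_Q(D_P).
The quotient is 6717044937064 + 20543587035197*t.
Hence e(P,Q) = 72919082310828 + 95551683802686*t in F_{135601745122667^2}^*.

72919082310828 + 95551683802686*t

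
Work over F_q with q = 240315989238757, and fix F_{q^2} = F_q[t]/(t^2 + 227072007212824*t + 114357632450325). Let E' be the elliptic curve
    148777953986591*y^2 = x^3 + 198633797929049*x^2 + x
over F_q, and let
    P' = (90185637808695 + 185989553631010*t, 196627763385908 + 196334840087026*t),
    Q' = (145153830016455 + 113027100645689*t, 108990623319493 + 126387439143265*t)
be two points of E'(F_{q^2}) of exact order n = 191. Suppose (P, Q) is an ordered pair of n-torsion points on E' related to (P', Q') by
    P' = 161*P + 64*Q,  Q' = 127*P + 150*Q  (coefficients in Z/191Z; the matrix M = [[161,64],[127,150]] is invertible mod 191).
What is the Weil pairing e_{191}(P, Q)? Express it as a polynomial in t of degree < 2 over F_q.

215758387709534 + 103684712186003*t

Under M = [[161,64],[127,150]] in GL_2(Z/191), e_{191}(P',Q') = e_{191}(P,Q)^(161*150-64*127 mod 191).
So e_{191}(P,Q) = e_{191}(P',Q')^{26}, since 169*26 = 1 mod 191.
Undo Montgomery via alpha=173077077496391, beta=42962383117484: (a',b')=(96095635361357,135285100654944) over F_{240315989238757}.
Double-and-add over 10111111: 8-1 doublings, 7-1 additions; each step l_{T,T}/v_{2T} or l_{T,P'}/v at Q'+S for random S.
f_P(D_Q)/f_Q(D_P) = 92169995411780 + 185990658252679*t.
Finally e_{191}(P,Q) = 215758387709534 + 103684712186003*t.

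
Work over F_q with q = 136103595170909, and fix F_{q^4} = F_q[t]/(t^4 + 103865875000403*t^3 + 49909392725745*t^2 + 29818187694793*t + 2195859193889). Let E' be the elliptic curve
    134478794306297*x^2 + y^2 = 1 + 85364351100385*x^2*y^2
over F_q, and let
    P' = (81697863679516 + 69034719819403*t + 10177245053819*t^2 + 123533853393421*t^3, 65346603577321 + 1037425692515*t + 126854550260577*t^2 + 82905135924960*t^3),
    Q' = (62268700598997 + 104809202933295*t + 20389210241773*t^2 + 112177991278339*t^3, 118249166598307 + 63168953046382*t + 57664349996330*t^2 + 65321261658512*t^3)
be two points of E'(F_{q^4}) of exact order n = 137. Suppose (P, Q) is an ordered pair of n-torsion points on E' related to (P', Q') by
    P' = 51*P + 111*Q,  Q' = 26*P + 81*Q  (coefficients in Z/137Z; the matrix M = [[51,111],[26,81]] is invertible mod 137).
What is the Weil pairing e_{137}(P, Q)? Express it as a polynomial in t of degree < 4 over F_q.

42580081849054 + 36442204369072*t + 131298001287814*t^2 + 44943856091135*t^3

Alternating bilinearity on E[137] (values in mu_{137} in F_{136103595170909^4}) gives e(P',Q') = e(P,Q)^det(M).
So e_{137}(P,Q) = e_{137}(P',Q')^{80}, since 12*80 = 1 mod 137.
Map (x,y)_Ed via u=(1+y)/(1-y), v=(1+y)/((1-y)x) to Montgomery A=419906469851,B=48228727896508; then to (a',b')=(40217293566147,40025814437621).
Build f_{137,P'} and f_{137,Q'} via the 8-bit ladder of 137=10001001_2; evaluate at shifted divisors; quotient in F_{136103595170909^4}.
So e_{137}(P',Q') = 113019350881473 + 20929038709423*t + 102691062875133*t^2 + 86834577061890*t^3.
Hence e(P,Q) = 42580081849054 + 36442204369072*t + 131298001287814*t^2 + 44943856091135*t^3 in F_{136103595170909^4}^*.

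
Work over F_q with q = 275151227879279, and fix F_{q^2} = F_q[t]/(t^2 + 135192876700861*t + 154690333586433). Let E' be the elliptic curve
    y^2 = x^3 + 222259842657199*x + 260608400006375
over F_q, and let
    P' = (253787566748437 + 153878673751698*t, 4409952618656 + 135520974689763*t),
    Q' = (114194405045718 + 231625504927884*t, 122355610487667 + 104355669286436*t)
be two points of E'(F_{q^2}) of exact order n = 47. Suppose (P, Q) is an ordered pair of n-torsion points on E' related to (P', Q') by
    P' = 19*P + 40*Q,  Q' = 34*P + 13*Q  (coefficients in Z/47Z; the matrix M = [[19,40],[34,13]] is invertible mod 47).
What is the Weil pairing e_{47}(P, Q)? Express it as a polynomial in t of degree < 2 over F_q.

251368228043928 + 26450140665494*t

Since e_{47}(P,P)=e_{47}(Q,Q)=1 and e_{47}(Q,P)=e_{47}(P,Q)^{-1}, expanding e_{47}(19*P + 40*Q,34*P + 13*Q) leaves e(P,Q)^det(M).
Hence e(P,Q) = e(P',Q')^{22} where 22 = 15^{-1} mod 47.
Double-and-add over 101111: 6-1 doublings, 5-1 additions; each step l_{T,T}/v_{2T} or l_{T,P'}/v at Q'+S for random S.
The quotient is 35986874574520 + 68828024392407*t.
Hence e(P,Q) = 251368228043928 + 26450140665494*t in F_{275151227879279^2}^*.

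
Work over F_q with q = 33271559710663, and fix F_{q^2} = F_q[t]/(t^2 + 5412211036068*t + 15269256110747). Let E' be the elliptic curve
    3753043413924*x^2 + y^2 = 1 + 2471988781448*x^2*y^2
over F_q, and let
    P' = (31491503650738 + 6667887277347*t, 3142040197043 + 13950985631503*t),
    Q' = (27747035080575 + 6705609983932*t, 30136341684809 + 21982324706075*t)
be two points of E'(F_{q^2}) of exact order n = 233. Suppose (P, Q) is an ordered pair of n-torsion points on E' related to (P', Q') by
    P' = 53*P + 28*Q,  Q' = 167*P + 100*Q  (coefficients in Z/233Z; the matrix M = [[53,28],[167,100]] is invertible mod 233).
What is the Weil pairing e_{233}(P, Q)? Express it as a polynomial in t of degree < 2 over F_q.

Alternating bilinearity on E[233] (values in mu_{233} in F_{33271559710663^2}) gives e(P',Q') = e(P,Q)^det(M).
53*100 - 28*167 = 624; reduced mod 233: det = 158, inverse 146.
Edwards->Montgomery: u=(1+y)/(1-y), v=u/x -> 24797366595129v^2=u^3+15227508913593u^2+u; then x_W=320263658119u+23218545173004: y^2=x^3+31769048931517*x+25879544111805.
Miller loop for e_{233} over F_{33271559710663^2}: bits of 233 = 11101001; 7 double steps + 4 add steps, l/v at each.
The quotient is 2640960074046 + 16648003400409*t.
e_{233}(P,Q) = (2640960074046 + 16648003400409*t)^{146} = 27411520552581 + 11261451060782*t.

27411520552581 + 11261451060782*t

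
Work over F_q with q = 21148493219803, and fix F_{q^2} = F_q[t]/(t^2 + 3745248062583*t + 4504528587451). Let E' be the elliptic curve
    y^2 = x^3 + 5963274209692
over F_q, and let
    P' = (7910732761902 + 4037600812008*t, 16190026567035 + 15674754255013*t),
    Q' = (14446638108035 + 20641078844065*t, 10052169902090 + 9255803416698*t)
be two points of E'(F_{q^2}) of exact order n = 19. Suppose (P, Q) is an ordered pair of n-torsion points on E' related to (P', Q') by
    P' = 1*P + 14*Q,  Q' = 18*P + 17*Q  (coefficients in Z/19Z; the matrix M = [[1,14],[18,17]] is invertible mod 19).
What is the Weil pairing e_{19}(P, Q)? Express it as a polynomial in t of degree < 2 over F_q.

5152635886407 + 12014050197861*t

Under M = [[1,14],[18,17]] in GL_2(Z/19), e_{19}(P',Q') = e_{19}(P,Q)^(1*17-14*18 mod 19).
1*17 - 14*18 = -235; reduced mod 19: det = 12, inverse 8.
Run Miller on y^2=x^3+5963274209692 over F_{21148493219803}: ladder 10011 (5 bits); e = f_P(D_Q)/f_Q(D_P).
Miller gives e_{19}(P',Q') = 18167270243391 + 16216087811176*t in F_{21148493219803^2}.
Finally e_{19}(P,Q) = 5152635886407 + 12014050197861*t.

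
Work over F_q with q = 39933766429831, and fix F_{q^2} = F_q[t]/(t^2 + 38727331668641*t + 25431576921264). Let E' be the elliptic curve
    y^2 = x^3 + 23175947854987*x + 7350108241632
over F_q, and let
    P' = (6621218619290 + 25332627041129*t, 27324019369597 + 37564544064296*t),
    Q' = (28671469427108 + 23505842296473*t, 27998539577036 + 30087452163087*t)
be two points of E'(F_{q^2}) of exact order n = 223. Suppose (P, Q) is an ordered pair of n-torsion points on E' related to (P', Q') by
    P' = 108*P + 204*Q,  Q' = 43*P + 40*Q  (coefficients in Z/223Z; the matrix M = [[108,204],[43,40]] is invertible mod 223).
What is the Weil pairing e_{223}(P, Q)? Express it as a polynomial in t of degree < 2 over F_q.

Since e_{223}(P,P)=e_{223}(Q,Q)=1 and e_{223}(Q,P)=e_{223}(P,Q)^{-1}, expanding e_{223}(108*P + 204*Q,43*P + 40*Q) leaves e(P,Q)^det(M).
So e_{223}(P,Q) = e_{223}(P',Q')^{28}, since 8*28 = 1 mod 223.
n = 223 = (11011111)_2 (8 bits, wt 7); accumulate f_{223,P'}(Q'+S)/f_{223,P'}(S) along the 7-step ladder.
The quotient is 37401017530672 + 8830973236700*t.
Finally e_{223}(P,Q) = 2294224641562 + 2372516147869*t.

2294224641562 + 2372516147869*t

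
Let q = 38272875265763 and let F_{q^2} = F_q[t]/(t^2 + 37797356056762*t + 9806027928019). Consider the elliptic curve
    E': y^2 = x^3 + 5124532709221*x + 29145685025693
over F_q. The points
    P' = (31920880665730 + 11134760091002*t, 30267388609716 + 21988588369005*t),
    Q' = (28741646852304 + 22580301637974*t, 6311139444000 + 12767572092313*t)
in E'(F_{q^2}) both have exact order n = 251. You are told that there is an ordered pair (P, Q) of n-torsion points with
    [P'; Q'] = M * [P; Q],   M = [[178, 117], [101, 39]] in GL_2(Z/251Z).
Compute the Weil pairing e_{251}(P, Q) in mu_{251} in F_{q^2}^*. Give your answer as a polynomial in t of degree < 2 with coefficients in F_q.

12945632643170 + 3959657729853*t

The 251-Weil pairing on E[251] over F_{38272875265763} is alternating-bilinear: e_{251}(P',Q') = e_{251}(P,Q)^det(M).
det(M) mod 251 = 145; its inverse in (Z/251)^* is 206 (check: 145*206 mod 251 = 1).
n = 251 = (11111011)_2 (8 bits, wt 7); accumulate f_{251,P'}(Q'+S)/f_{251,P'}(S) along the 7-step ladder.
Miller gives e_{251}(P',Q') = 15625750498551 + 36082983932647*t in F_{38272875265763^2}.
Raise to 206: e(P,Q) = 12945632643170 + 3959657729853*t in mu_{251}.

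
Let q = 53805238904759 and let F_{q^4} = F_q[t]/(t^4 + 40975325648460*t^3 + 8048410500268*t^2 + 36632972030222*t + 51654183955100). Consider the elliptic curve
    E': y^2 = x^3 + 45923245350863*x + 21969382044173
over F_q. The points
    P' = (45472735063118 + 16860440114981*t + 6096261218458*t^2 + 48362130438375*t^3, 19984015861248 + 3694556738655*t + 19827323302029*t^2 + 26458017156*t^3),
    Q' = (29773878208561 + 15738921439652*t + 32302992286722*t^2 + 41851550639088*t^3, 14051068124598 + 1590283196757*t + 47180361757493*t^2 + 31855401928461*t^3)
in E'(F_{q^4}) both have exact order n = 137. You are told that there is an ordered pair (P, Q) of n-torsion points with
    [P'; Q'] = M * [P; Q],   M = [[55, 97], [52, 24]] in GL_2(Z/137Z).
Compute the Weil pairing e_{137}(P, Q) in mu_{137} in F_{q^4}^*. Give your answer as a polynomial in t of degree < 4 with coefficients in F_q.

25896155042272 + 28077990380125*t + 22309626986483*t^2 + 34367669284944*t^3

Under M = [[55,97],[52,24]] in GL_2(Z/137), e_{137}(P',Q') = e_{137}(P,Q)^(55*24-97*52 mod 137).
55*24 - 97*52 = -3724; reduced mod 137: det = 112, inverse 126.
Double-and-add over 10001001: 8-1 doublings, 3-1 additions; each step l_{T,T}/v_{2T} or l_{T,P'}/v at Q'+S for random S.
f_P(D_Q)/f_Q(D_P) = 50947047564865 + 20552248686829*t + 10433430658719*t^2 + 37225169062972*t^3.
Thus e_{137}(P,Q) = 25896155042272 + 28077990380125*t + 22309626986483*t^2 + 34367669284944*t^3.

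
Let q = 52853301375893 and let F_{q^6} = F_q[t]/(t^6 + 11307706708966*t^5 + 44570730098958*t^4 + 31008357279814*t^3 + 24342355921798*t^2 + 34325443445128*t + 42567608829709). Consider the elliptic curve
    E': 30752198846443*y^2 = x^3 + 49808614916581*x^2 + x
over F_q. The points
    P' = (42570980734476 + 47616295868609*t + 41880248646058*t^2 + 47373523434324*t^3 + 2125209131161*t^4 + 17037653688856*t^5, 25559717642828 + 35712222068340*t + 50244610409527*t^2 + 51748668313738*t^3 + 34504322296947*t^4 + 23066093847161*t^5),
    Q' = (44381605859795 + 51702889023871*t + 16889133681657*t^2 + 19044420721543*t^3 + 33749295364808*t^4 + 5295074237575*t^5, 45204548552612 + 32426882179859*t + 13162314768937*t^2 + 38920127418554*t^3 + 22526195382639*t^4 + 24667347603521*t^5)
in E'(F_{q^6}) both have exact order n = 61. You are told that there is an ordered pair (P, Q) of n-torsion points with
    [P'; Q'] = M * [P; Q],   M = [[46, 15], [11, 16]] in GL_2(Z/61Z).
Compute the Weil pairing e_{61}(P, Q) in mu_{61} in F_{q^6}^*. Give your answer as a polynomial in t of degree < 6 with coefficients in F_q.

Under M = [[46,15],[11,16]] in GL_2(Z/61), e_{61}(P',Q') = e_{61}(P,Q)^(46*16-15*11 mod 61).
46*16 - 15*11 = 571; reduced mod 61: det = 22, inverse 25.
Undo Montgomery via alpha=27531505294859, beta=2152178499782: (a',b')=(43380058311223,6630033190405) over F_{52853301375893}.
Run Miller on y^2=x^3+43380058311223*x+6630033190405 over F_{52853301375893}: ladder 111101 (6 bits); e = f_P(D_Q)/f_Q(D_P).
The quotient is 29000310143812 + 17371326641515*t + 22605645806791*t^2 + 25557835039362*t^3 + 30866671497057*t^4 + 23892189171141*t^5.
Hence e(P,Q) = 24735302206284 + 40105090619917*t + 48354114072600*t^2 + 19511383705095*t^3 + 11407530176348*t^4 + 35760113454476*t^5 in F_{52853301375893^6}^*.

24735302206284 + 40105090619917*t + 48354114072600*t^2 + 19511383705095*t^3 + 11407530176348*t^4 + 35760113454476*t^5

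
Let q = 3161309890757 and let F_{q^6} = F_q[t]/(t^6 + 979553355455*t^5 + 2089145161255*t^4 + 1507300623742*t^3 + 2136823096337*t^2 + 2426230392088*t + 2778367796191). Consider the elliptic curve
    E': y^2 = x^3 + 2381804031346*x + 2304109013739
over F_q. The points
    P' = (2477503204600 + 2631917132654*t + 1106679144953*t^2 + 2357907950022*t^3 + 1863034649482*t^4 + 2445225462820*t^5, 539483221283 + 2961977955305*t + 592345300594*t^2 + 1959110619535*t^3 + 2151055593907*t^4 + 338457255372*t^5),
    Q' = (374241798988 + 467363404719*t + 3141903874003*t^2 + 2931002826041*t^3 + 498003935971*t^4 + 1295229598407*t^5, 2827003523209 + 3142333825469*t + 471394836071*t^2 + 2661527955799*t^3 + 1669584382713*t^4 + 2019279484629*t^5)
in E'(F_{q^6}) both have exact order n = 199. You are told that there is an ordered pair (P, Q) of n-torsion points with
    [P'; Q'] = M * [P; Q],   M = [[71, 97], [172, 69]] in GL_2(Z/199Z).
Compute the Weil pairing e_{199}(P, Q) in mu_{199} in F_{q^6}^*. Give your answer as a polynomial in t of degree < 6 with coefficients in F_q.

2998005672333 + 2355540709019*t + 635523556166*t^2 + 280920067460*t^3 + 363560731671*t^4 + 1682726035075*t^5

The 199-Weil pairing on E[199] over F_{3161309890757} is alternating-bilinear: e_{199}(P',Q') = e_{199}(P,Q)^det(M).
det(M) mod 199 = 155; its inverse in (Z/199)^* is 104 (check: 155*104 mod 199 = 1).
Miller loop for e_{199} over F_{3161309890757^6}: bits of 199 = 11000111; 7 double steps + 4 add steps, l/v at each.
Result: e(P',Q') = 572514968859 + 1871856113149*t + 1119164250479*t^2 + 1989840653188*t^3 + 703192496769*t^4 + 885450561176*t^5.
Thus e_{199}(P,Q) = 2998005672333 + 2355540709019*t + 635523556166*t^2 + 280920067460*t^3 + 363560731671*t^4 + 1682726035075*t^5.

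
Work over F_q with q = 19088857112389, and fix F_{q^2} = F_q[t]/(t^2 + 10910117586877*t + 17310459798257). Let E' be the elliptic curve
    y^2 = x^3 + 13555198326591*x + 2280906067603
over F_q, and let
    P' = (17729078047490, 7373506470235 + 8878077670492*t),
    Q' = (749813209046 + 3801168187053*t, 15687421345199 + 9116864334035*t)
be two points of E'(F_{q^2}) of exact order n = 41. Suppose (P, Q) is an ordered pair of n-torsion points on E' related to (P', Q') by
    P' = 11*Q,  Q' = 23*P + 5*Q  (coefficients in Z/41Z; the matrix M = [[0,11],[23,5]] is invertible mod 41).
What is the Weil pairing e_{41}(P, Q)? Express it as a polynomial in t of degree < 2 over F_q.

2091554302624 + 9695644585758*t

The 41-Weil pairing on E[41] over F_{19088857112389} is alternating-bilinear: e_{41}(P',Q') = e_{41}(P,Q)^det(M).
det M = 0*5 - 11*23 = -253 = 34 (mod 41); 34^{-1} = 35 (mod 41).
Miller loop for e_{41} over F_{19088857112389^2}: bits of 41 = 101001; 5 double steps + 2 add steps, l/v at each.
The quotient is 12616289928793 + 18785784482218*t.
Finally e_{41}(P,Q) = 2091554302624 + 9695644585758*t.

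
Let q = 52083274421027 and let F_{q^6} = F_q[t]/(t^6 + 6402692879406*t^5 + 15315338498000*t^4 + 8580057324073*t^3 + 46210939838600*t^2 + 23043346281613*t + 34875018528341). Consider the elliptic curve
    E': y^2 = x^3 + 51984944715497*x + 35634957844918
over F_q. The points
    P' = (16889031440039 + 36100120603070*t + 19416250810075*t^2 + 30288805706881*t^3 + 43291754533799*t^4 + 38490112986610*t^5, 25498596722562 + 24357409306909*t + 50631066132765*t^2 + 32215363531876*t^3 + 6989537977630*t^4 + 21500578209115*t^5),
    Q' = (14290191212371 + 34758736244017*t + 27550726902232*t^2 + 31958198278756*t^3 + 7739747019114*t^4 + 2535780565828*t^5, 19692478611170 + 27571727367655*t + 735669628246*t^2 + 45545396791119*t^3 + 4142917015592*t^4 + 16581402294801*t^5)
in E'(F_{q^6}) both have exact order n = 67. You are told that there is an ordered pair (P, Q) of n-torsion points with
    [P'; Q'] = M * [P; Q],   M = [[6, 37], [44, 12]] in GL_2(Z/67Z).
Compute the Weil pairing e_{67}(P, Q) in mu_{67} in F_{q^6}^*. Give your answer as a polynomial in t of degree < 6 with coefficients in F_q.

e_{67} is bilinear + alternating on E[67], so e_{67}(6*P + 37*Q, 44*P + 12*Q) = e_{67}(P,Q)^(6*12-37*44).
So e_{67}(P,Q) = e_{67}(P',Q')^{58}, since 52*58 = 1 mod 67.
7-bit Miller (1000011) on E'/F_{52083274421027} with a'=51984944715497, b'=35634957844918: accumulate tangent/chord ratios at Q'+S and P'+S'.
So e_{67}(P',Q') = 1890352579936 + 6078922396511*t + 18964792635245*t^2 + 10712482012968*t^3 + 15424868035435*t^4 + 40283067765542*t^5.
e_{67}(P,Q) = (1890352579936 + 6078922396511*t + 18964792635245*t^2 + 10712482012968*t^3 + 15424868035435*t^4 + 40283067765542*t^5)^{58} = 47050694303316 + 47089789757419*t + 24838671857259*t^2 + 21552323408932*t^3 + 37397454217747*t^4 + 51648857086788*t^5.

47050694303316 + 47089789757419*t + 24838671857259*t^2 + 21552323408932*t^3 + 37397454217747*t^4 + 51648857086788*t^5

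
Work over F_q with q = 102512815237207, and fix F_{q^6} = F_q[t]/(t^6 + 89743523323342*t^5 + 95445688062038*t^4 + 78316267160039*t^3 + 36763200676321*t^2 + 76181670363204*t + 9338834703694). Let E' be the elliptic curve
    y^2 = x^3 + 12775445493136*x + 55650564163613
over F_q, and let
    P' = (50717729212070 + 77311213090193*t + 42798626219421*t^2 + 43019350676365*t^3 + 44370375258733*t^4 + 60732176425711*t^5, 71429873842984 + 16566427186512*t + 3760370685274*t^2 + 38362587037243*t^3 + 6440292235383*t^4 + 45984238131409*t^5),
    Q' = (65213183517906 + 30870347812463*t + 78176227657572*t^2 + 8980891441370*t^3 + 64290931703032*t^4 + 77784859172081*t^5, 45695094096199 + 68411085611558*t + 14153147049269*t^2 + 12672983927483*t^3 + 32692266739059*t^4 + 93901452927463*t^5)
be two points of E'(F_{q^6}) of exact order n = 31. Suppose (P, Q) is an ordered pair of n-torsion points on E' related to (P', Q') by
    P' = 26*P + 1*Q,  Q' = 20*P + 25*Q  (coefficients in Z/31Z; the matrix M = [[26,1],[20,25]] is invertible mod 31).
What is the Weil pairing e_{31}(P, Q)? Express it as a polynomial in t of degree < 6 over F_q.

48253145274800 + 27017064117813*t + 57182188444013*t^2 + 43824002307713*t^3 + 16904384788627*t^4 + 75159567736379*t^5

Since e_{31}(P,P)=e_{31}(Q,Q)=1 and e_{31}(Q,P)=e_{31}(P,Q)^{-1}, expanding e_{31}(26*P + 1*Q,20*P + 25*Q) leaves e(P,Q)^det(M).
det(M) mod 31 = 10; its inverse in (Z/31)^* is 28 (check: 10*28 mod 31 = 1).
Double-and-add over 11111: 5-1 doublings, 5-1 additions; each step l_{T,T}/v_{2T} or l_{T,P'}/v at Q'+S for random S.
Miller gives e_{31}(P',Q') = 16299567593771 + 79880876089559*t + 91142943928427*t^2 + 34791188230991*t^3 + 85411762923992*t^4 + 63661506358354*t^5 in F_{102512815237207^6}.
Finally e_{31}(P,Q) = 48253145274800 + 27017064117813*t + 57182188444013*t^2 + 43824002307713*t^3 + 16904384788627*t^4 + 75159567736379*t^5.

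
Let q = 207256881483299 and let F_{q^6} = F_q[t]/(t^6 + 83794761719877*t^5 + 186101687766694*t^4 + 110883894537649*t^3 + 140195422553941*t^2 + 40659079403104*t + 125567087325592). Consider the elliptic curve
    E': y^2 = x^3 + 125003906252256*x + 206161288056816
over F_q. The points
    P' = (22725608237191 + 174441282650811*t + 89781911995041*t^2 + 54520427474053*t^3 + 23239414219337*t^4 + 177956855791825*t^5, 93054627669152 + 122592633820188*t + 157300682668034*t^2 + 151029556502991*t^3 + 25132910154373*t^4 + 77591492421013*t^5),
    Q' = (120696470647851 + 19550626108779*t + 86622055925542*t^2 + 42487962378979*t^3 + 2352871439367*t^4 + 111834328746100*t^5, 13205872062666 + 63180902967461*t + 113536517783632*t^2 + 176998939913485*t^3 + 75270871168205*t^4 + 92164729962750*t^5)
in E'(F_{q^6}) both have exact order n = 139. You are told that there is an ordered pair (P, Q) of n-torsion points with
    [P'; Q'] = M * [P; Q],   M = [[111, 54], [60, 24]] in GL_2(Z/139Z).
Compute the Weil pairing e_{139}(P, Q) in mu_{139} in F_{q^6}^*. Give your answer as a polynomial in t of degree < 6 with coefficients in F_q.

Alternating bilinearity on E[139] (values in mu_{139} in F_{207256881483299^6}) gives e(P',Q') = e(P,Q)^det(M).
det(M) mod 139 = 119; its inverse in (Z/139)^* is 132 (check: 119*132 mod 139 = 1).
Build f_{139,P'} and f_{139,Q'} via the 8-bit ladder of 139=10001011_2; evaluate at shifted divisors; quotient in F_{207256881483299^6}.
e_{139}(P',Q') = 98824696740410 + 10200569957911*t + 65353847348796*t^2 + 115354057023334*t^3 + 124085317790679*t^4 + 88713333587593*t^5.
Finally e_{139}(P,Q) = 49161284404782 + 121315977540736*t + 142133229061869*t^2 + 24857982130816*t^3 + 31575965464299*t^4 + 29871383519035*t^5.

49161284404782 + 121315977540736*t + 142133229061869*t^2 + 24857982130816*t^3 + 31575965464299*t^4 + 29871383519035*t^5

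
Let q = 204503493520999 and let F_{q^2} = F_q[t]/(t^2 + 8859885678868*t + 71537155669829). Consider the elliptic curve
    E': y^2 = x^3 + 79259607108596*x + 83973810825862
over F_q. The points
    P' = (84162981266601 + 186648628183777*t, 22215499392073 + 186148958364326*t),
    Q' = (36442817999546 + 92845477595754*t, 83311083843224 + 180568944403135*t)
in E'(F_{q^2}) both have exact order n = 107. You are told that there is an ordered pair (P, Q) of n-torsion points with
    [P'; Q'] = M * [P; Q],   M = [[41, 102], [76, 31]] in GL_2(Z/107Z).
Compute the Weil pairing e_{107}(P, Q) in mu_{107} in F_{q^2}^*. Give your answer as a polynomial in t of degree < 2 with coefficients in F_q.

e_{107} is bilinear + alternating on E[107], so e_{107}(41*P + 102*Q, 76*P + 31*Q) = e_{107}(P,Q)^(41*31-102*76).
Hence e(P,Q) = e(P',Q')^{7} where 7 = 46^{-1} mod 107.
7-bit Miller (1101011) on E'/F_{204503493520999} with a'=79259607108596, b'=83973810825862: accumulate tangent/chord ratios at Q'+S and P'+S'.
f_P(D_Q)/f_Q(D_P) = 107400440824190 + 183153404601376*t.
Raise to 7: e(P,Q) = 66377732088962 + 145519555102554*t in mu_{107}.

66377732088962 + 145519555102554*t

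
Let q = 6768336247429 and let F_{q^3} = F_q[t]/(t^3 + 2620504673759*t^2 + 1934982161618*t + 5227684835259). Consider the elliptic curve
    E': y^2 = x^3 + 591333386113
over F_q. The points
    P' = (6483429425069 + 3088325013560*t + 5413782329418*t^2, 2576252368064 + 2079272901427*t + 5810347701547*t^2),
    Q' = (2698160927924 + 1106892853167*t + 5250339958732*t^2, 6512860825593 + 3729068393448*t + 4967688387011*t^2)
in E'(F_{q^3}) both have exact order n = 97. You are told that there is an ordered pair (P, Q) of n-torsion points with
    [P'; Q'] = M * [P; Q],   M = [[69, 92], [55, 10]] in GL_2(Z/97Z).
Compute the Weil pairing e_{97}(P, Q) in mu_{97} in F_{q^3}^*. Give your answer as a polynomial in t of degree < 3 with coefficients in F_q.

6062656296128 + 3370384018652*t + 3858671528226*t^2

Since e_{97}(P,P)=e_{97}(Q,Q)=1 and e_{97}(Q,P)=e_{97}(P,Q)^{-1}, expanding e_{97}(69*P + 92*Q,55*P + 10*Q) leaves e(P,Q)^det(M).
Hence e(P,Q) = e(P',Q')^{58} where 58 = 92^{-1} mod 97.
Miller loop for e_{97} over F_{6768336247429^3}: bits of 97 = 1100001; 6 double steps + 2 add steps, l/v at each.
So e_{97}(P',Q') = 2211418680979 + 5255112163793*t + 5480172031497*t^2.
Thus e_{97}(P,Q) = 6062656296128 + 3370384018652*t + 3858671528226*t^2.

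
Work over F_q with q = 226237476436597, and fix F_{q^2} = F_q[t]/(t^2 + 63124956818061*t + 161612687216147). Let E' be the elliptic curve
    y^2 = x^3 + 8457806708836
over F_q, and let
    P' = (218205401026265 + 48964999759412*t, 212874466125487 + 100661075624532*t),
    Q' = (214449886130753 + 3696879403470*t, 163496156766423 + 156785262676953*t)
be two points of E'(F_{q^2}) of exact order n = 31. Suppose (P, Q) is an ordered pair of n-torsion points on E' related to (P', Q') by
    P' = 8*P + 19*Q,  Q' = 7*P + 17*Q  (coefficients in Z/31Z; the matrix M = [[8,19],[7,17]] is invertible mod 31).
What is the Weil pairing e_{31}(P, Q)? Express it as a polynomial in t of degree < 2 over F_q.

33821741358934 + 204216394047225*t

Since e_{31}(P,P)=e_{31}(Q,Q)=1 and e_{31}(Q,P)=e_{31}(P,Q)^{-1}, expanding e_{31}(8*P + 19*Q,7*P + 17*Q) leaves e(P,Q)^det(M).
Hence e(P,Q) = e(P',Q')^{21} where 21 = 3^{-1} mod 31.
Double-and-add over 11111: 5-1 doublings, 5-1 additions; each step l_{T,T}/v_{2T} or l_{T,P'}/v at Q'+S for random S.
So e_{31}(P',Q') = 87202173705306 + 132197347353958*t.
(87202173705306 + 132197347353958*t)^{21} mod (226237476436597,f) = 33821741358934 + 204216394047225*t.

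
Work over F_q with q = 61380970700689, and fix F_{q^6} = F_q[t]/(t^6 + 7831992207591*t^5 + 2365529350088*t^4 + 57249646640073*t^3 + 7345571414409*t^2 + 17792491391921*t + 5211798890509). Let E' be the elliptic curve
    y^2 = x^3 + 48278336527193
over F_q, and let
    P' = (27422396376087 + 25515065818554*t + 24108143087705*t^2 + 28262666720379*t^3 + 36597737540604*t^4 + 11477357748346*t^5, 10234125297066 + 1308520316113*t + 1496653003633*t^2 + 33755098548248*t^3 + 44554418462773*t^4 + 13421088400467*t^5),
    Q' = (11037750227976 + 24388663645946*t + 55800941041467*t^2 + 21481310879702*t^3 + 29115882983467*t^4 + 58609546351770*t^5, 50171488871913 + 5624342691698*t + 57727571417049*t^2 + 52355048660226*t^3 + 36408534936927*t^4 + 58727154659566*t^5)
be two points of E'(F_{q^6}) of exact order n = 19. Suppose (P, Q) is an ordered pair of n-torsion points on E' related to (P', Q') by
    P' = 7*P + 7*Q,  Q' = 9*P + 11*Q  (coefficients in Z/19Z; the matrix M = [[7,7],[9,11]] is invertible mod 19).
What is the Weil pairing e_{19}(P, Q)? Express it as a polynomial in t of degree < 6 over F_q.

34052564439665 + 4865145004059*t + 32888411005159*t^2 + 9523405440800*t^3 + 47755370717270*t^4 + 6246073916625*t^5

e_{19} is bilinear + alternating on E[19], so e_{19}(7*P + 7*Q, 9*P + 11*Q) = e_{19}(P,Q)^(7*11-7*9).
det M = 7*11 - 7*9 = 14 = 14 (mod 19); 14^{-1} = 15 (mod 19).
Miller loop for e_{19} over F_{61380970700689^6}: bits of 19 = 10011; 4 double steps + 2 add steps, l/v at each.
So e_{19}(P',Q') = 50082211973226 + 53835292889636*t + 41223421719923*t^2 + 22921137271910*t^3 + 6343512059239*t^4 + 59224260655716*t^5.
Finally e_{19}(P,Q) = 34052564439665 + 4865145004059*t + 32888411005159*t^2 + 9523405440800*t^3 + 47755370717270*t^4 + 6246073916625*t^5.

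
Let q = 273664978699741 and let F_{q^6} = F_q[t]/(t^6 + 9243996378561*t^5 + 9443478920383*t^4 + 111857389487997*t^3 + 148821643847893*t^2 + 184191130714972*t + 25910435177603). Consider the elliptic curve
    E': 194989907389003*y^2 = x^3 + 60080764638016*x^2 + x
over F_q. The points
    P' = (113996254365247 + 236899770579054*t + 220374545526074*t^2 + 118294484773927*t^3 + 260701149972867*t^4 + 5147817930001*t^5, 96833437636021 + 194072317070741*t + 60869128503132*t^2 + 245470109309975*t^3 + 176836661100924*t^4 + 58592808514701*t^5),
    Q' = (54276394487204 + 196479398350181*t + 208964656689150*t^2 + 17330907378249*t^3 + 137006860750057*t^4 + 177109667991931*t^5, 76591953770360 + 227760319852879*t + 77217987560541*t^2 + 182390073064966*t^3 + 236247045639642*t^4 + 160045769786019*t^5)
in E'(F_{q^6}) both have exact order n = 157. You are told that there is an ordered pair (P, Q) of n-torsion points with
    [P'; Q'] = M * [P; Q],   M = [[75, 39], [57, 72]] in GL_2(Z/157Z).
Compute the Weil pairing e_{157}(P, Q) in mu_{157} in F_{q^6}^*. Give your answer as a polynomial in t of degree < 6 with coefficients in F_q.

45788287838502 + 20436891343943*t + 267290198867402*t^2 + 64782533273837*t^3 + 9378549063908*t^4 + 218621937009304*t^5

Under M = [[75,39],[57,72]] in GL_2(Z/157), e_{157}(P',Q') = e_{157}(P,Q)^(75*72-39*57 mod 157).
det(M) mod 157 = 37; its inverse in (Z/157)^* is 17 (check: 37*17 mod 157 = 1).
(x,y)|->(69408579685586x+247364454288132,69408579685586y) sends E' to y^2=x^3+20729210562840.
n = 157 = (10011101)_2 (8 bits, wt 5); accumulate f_{157,P'}(Q'+S)/f_{157,P'}(S) along the 7-step ladder.
Miller gives e_{157}(P',Q') = 135355598222687 + 68968059943121*t + 93066665621638*t^2 + 204082625823319*t^3 + 95251362299245*t^4 + 91594544004411*t^5 in F_{273664978699741^6}.
Finally e_{157}(P,Q) = 45788287838502 + 20436891343943*t + 267290198867402*t^2 + 64782533273837*t^3 + 9378549063908*t^4 + 218621937009304*t^5.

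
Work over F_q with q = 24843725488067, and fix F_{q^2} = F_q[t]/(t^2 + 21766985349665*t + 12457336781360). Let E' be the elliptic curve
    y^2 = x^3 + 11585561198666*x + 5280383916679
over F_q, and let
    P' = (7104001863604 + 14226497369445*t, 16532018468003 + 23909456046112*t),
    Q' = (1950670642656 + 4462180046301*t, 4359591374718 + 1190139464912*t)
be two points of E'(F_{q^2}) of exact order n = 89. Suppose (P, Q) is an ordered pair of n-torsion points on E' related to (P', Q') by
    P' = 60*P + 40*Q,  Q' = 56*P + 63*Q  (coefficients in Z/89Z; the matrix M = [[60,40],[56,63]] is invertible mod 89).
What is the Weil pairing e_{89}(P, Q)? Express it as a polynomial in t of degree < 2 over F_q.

566666543884 + 18366779898023*t

Under M = [[60,40],[56,63]] in GL_2(Z/89), e_{89}(P',Q') = e_{89}(P,Q)^(60*63-40*56 mod 89).
det(M) mod 89 = 27; its inverse in (Z/89)^* is 33 (check: 27*33 mod 89 = 1).
Build f_{89,P'} and f_{89,Q'} via the 7-bit ladder of 89=1011001_2; evaluate at shifted divisors; quotient in F_{24843725488067^2}.
f_P(D_Q)/f_Q(D_P) = 7010565054224 + 23744697910972*t.
Thus e_{89}(P,Q) = 566666543884 + 18366779898023*t.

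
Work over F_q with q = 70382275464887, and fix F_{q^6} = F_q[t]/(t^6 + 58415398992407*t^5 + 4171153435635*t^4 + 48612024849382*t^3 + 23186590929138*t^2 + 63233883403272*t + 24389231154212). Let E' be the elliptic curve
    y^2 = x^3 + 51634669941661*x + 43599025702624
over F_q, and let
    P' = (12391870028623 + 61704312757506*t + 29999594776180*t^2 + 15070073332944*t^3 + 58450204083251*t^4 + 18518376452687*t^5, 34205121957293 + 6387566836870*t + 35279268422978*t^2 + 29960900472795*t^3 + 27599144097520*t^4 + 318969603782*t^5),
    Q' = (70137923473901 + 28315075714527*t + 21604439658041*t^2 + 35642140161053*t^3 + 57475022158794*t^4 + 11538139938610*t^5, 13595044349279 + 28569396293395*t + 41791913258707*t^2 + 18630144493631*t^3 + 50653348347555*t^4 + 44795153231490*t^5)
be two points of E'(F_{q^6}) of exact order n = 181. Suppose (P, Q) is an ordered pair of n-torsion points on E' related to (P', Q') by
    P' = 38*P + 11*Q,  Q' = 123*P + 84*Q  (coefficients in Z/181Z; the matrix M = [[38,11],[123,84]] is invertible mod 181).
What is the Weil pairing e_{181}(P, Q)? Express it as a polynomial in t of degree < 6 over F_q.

8199164564705 + 52540564028987*t + 26820547948216*t^2 + 1204198454346*t^3 + 10505883025985*t^4 + 59895112939345*t^5

Under M = [[38,11],[123,84]] in GL_2(Z/181), e_{181}(P',Q') = e_{181}(P,Q)^(38*84-11*123 mod 181).
det M = 38*84 - 11*123 = 1839 = 29 (mod 181); 29^{-1} = 25 (mod 181).
Double-and-add over 10110101: 8-1 doublings, 5-1 additions; each step l_{T,T}/v_{2T} or l_{T,P'}/v at Q'+S for random S.
The quotient is 65836965079429 + 69063496514935*t + 11871759734538*t^2 + 13617975905713*t^3 + 20888067993746*t^4 + 3874390434023*t^5.
Thus e_{181}(P,Q) = 8199164564705 + 52540564028987*t + 26820547948216*t^2 + 1204198454346*t^3 + 10505883025985*t^4 + 59895112939345*t^5.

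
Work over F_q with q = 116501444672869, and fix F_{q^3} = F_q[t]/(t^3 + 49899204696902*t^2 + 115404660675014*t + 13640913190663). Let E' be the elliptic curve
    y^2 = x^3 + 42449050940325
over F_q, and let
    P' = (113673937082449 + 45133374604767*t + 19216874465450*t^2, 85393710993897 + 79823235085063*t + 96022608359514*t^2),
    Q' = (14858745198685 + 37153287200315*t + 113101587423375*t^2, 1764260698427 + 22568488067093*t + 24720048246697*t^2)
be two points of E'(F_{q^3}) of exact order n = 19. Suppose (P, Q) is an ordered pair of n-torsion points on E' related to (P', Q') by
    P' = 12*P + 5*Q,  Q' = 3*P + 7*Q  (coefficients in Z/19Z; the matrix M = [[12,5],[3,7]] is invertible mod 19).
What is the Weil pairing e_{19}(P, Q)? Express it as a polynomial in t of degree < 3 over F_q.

96050367428013 + 61257615860195*t + 48204061925827*t^2

e_{19} is bilinear + alternating on E[19], so e_{19}(12*P + 5*Q, 3*P + 7*Q) = e_{19}(P,Q)^(12*7-5*3).
det M = 12*7 - 5*3 = 69 = 12 (mod 19); 12^{-1} = 8 (mod 19).
Build f_{19,P'} and f_{19,Q'} via the 5-bit ladder of 19=10011_2; evaluate at shifted divisors; quotient in F_{116501444672869^3}.
So e_{19}(P',Q') = 78029279003246 + 116292455905835*t + 43679027284737*t^2.
Thus e_{19}(P,Q) = 96050367428013 + 61257615860195*t + 48204061925827*t^2.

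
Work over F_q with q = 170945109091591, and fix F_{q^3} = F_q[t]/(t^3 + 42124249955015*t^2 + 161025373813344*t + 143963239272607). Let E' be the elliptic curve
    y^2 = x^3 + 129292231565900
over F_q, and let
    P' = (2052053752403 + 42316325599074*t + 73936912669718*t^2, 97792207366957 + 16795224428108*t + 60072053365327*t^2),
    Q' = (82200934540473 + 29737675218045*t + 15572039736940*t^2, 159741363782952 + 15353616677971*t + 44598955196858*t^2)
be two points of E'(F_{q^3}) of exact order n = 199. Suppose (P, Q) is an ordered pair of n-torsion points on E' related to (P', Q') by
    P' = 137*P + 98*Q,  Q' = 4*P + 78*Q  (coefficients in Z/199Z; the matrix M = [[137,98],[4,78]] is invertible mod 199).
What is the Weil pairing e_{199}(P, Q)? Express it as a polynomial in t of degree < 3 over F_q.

4463719849340 + 80964346769606*t + 134117082104479*t^2

Alternating bilinearity on E[199] (values in mu_{199} in F_{170945109091591^3}) gives e(P',Q') = e(P,Q)^det(M).
Inverting 145 mod 199: 70. Thus e_{199}(P,Q) = e(P',Q')^{70}.
Build f_{199,P'} and f_{199,Q'} via the 8-bit ladder of 199=11000111_2; evaluate at shifted divisors; quotient in F_{170945109091591^3}.
Result: e(P',Q') = 109663515290917 + 133704253234016*t + 129047716320431*t^2.
Raise to 70: e(P,Q) = 4463719849340 + 80964346769606*t + 134117082104479*t^2 in mu_{199}.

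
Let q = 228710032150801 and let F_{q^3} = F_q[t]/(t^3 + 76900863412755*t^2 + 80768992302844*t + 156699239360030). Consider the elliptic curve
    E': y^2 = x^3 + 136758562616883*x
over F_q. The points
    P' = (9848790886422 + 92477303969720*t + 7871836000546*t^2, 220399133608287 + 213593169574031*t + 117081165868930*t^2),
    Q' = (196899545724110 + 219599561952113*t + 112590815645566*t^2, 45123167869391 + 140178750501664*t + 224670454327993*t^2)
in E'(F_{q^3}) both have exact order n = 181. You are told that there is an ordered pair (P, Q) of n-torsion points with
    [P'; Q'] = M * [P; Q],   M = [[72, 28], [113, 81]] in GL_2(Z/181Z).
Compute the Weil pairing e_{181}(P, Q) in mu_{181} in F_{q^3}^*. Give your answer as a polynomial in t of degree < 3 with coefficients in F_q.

20182931103917 + 32747007622578*t + 91091656619944*t^2

The 181-Weil pairing on E[181] over F_{228710032150801} is alternating-bilinear: e_{181}(P',Q') = e_{181}(P,Q)^det(M).
det M = 72*81 - 28*113 = 2668 = 134 (mod 181); 134^{-1} = 77 (mod 181).
Double-and-add over 10110101: 8-1 doublings, 5-1 additions; each step l_{T,T}/v_{2T} or l_{T,P'}/v at Q'+S for random S.
The quotient is 221089214163567 + 46307673337509*t + 225574516642673*t^2.
Thus e_{181}(P,Q) = 20182931103917 + 32747007622578*t + 91091656619944*t^2.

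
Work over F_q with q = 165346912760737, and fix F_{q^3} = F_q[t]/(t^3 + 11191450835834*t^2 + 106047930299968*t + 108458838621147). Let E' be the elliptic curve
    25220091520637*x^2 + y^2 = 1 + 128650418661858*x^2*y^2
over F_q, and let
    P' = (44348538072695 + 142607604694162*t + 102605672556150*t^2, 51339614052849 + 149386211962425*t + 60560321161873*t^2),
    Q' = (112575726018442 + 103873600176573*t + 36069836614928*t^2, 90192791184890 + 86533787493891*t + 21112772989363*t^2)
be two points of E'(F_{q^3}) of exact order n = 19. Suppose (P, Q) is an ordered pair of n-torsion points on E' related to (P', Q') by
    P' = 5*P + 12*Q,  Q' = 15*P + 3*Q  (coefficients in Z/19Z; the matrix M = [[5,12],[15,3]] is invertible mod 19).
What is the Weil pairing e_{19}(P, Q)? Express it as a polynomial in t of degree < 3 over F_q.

14558551336216 + 142412129506693*t + 110902126430374*t^2

Alternating bilinearity on E[19] (values in mu_{19} in F_{165346912760737^3}) gives e(P',Q') = e(P,Q)^det(M).
det M = 5*3 - 12*15 = -165 = 6 (mod 19); 6^{-1} = 16 (mod 19).
Edwards a_E,d_E -> Montgomery A=119300337950091,B=110117957777701 -> Weierstrass 92096195601176,74763503849403 via alpha=53202903823872,beta=15479146404879.
n = 19 = (10011)_2 (5 bits, wt 3); accumulate f_{19,P'}(Q'+S)/f_{19,P'}(S) along the 4-step ladder.
Result: e(P',Q') = 56151350636172 + 32185613651948*t + 43835406435852*t^2.
e_{19}(P,Q) = (56151350636172 + 32185613651948*t + 43835406435852*t^2)^{16} = 14558551336216 + 142412129506693*t + 110902126430374*t^2.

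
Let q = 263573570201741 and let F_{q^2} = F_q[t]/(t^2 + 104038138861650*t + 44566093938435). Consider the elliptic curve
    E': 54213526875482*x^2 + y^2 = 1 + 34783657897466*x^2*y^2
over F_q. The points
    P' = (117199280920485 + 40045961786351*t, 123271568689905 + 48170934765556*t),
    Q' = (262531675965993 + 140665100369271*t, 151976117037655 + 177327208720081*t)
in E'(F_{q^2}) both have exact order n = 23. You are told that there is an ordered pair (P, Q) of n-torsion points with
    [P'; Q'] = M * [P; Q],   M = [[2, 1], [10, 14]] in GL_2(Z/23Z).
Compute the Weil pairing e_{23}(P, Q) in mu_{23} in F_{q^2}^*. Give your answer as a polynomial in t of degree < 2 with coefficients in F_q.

92914775558305 + 218057602696744*t

Alternating bilinearity on E[23] (values in mu_{23} in F_{263573570201741^2}) gives e(P',Q') = e(P,Q)^det(M).
Hence e(P,Q) = e(P',Q')^{9} where 9 = 18^{-1} mod 23.
Map (x,y)_Ed via u=(1+y)/(1-y), v=(1+y)/((1-y)x) to Montgomery A=229600712346802,B=227400068688802; then to (a',b')=(194102394516806,80012049521025).
Miller loop for e_{23} over F_{263573570201741^2}: bits of 23 = 10111; 4 double steps + 3 add steps, l/v at each.
Result: e(P',Q') = 32067355513117 + 234342836084121*t.
Thus e_{23}(P,Q) = 92914775558305 + 218057602696744*t.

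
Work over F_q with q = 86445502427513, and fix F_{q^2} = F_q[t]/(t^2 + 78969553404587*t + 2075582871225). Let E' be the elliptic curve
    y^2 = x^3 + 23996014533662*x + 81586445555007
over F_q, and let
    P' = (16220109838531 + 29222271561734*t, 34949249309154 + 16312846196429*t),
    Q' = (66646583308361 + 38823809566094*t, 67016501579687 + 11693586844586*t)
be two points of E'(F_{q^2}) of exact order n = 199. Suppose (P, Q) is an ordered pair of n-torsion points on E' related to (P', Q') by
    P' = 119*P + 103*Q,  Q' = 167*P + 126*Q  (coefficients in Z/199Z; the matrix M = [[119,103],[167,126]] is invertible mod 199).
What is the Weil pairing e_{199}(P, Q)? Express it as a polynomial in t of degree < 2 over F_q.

Alternating bilinearity on E[199] (values in mu_{199} in F_{86445502427513^2}) gives e(P',Q') = e(P,Q)^det(M).
So e_{199}(P,Q) = e_{199}(P',Q')^{11}, since 181*11 = 1 mod 199.
Build f_{199,P'} and f_{199,Q'} via the 8-bit ladder of 199=11000111_2; evaluate at shifted divisors; quotient in F_{86445502427513^2}.
e_{199}(P',Q') = 27116309864229 + 35605661209620*t.
Raise to 11: e(P,Q) = 2143287510848 + 65110597684891*t in mu_{199}.

2143287510848 + 65110597684891*t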